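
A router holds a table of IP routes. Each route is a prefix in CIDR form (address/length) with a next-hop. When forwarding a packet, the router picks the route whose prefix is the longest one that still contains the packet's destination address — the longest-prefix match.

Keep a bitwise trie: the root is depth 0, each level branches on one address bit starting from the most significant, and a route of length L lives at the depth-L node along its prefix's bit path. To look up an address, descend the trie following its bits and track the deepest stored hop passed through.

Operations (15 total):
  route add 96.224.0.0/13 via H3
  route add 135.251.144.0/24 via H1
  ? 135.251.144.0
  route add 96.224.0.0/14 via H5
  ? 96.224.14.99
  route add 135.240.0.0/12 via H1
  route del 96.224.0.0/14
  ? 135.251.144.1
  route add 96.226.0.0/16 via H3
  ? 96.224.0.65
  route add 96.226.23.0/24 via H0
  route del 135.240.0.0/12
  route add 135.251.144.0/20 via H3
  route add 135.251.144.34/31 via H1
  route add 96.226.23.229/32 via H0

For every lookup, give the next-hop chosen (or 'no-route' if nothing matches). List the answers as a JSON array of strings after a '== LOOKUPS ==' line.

Process each operation:
  add 96.224.0.0/13 -> H3 at depth 13
  add 135.251.144.0/24 -> H1 at depth 24
  Q 135.251.144.0: descend 100001111111101110010000 ; hops seen [H1] ; pick H1
  add 96.224.0.0/14 -> H5 at depth 14
  Q 96.224.14.99: descend 01100000111000 ; hops seen [H3,H5] ; pick H5
  add 135.240.0.0/12 -> H1 at depth 12
  del 96.224.0.0/14 (clear depth 14)
  Q 135.251.144.1: descend 100001111111101110010000 ; hops seen [H1,H1] ; pick H1
  add 96.226.0.0/16 -> H3 at depth 16
  Q 96.224.0.65: descend 01100000111000 ; hops seen [H3] ; pick H3
  add 96.226.23.0/24 -> H0 at depth 24
  del 135.240.0.0/12 (clear depth 12)
  add 135.251.144.0/20 -> H3 at depth 20
  add 135.251.144.34/31 -> H1 at depth 31
  add 96.226.23.229/32 -> H0 at depth 32

== LOOKUPS ==
["H1","H5","H1","H3"]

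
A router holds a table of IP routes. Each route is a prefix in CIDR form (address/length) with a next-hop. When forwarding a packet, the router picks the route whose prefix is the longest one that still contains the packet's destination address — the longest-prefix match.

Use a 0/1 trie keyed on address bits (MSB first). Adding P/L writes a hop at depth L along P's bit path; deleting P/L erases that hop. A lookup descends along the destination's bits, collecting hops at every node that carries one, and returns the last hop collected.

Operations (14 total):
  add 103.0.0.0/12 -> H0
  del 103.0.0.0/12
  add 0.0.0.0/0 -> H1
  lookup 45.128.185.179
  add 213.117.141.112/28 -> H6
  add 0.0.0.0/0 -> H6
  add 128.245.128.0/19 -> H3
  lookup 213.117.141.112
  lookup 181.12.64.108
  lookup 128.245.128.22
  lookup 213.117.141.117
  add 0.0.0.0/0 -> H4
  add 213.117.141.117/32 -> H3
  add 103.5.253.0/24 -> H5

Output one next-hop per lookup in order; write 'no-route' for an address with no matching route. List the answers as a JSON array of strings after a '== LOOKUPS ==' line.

Process each operation:
  add 103.0.0.0/12 -> H0 at depth 12
  del 103.0.0.0/12 (clear depth 12)
  add 0.0.0.0/0 -> H1 at depth 0
  Q 45.128.185.179: descend 0 ; hops seen [H1] ; pick H1
  add 213.117.141.112/28 -> H6 at depth 28
  add 0.0.0.0/0 -> H6 at depth 0
  add 128.245.128.0/19 -> H3 at depth 19
  Q 213.117.141.112: descend 1101010101110101100011010111 ; hops seen [H6,H6] ; pick H6
  Q 181.12.64.108: descend 10 ; hops seen [H6] ; pick H6
  Q 128.245.128.22: descend 1000000011110101100 ; hops seen [H6,H3] ; pick H3
  Q 213.117.141.117: descend 1101010101110101100011010111 ; hops seen [H6,H6] ; pick H6
  add 0.0.0.0/0 -> H4 at depth 0
  add 213.117.141.117/32 -> H3 at depth 32
  add 103.5.253.0/24 -> H5 at depth 24

== LOOKUPS ==
["H1","H6","H6","H3","H6"]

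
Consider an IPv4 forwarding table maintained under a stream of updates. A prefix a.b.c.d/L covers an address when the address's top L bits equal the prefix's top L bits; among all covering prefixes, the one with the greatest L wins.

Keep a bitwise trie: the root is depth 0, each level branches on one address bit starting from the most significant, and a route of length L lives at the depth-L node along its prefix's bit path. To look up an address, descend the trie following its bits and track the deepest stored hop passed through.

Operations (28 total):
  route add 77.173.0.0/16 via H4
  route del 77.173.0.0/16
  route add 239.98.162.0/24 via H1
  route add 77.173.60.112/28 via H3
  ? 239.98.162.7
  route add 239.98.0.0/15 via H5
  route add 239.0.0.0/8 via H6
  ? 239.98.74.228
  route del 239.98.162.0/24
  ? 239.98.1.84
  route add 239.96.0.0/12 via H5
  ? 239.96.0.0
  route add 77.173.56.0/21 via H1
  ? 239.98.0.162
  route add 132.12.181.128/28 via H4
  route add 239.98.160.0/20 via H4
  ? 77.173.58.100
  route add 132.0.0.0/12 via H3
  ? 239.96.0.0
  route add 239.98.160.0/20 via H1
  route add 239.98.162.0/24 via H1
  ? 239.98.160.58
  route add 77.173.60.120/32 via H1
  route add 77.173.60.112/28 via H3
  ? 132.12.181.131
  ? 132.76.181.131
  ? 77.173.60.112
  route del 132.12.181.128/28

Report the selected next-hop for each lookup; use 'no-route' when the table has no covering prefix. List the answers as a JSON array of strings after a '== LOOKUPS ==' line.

Process each operation:
  add 77.173.0.0/16 -> H4 at depth 16
  del 77.173.0.0/16 (clear depth 16)
  add 239.98.162.0/24 -> H1 at depth 24
  add 77.173.60.112/28 -> H3 at depth 28
  ? 239.98.162.7  path d0:-→d1:-→d2:-→d3:-→d4:-→d5:-→d6:-→d7:-→d8:-→d9:-→d10:-→d11:-→d12:-→d13:-→d14:-→d15:-→d16:-→d17:-→d18:-→d19:-→d20:-→d21:-→d22:-→d23:-→d24:H1  best=H1
  add 239.98.0.0/15 -> H5 at depth 15
  add 239.0.0.0/8 -> H6 at depth 8
  ? 239.98.74.228  path d0:-→d1:-→d2:-→d3:-→d4:-→d5:-→d6:-→d7:-→d8:H6→d9:-→d10:-→d11:-→d12:-→d13:-→d14:-→d15:H5→d16:-  best=H5
  del 239.98.162.0/24 (clear depth 24)
  ? 239.98.1.84  path d0:-→d1:-→d2:-→d3:-→d4:-→d5:-→d6:-→d7:-→d8:H6→d9:-→d10:-→d11:-→d12:-→d13:-→d14:-→d15:H5→d16:-  best=H5
  add 239.96.0.0/12 -> H5 at depth 12
  ? 239.96.0.0  path d0:-→d1:-→d2:-→d3:-→d4:-→d5:-→d6:-→d7:-→d8:H6→d9:-→d10:-→d11:-→d12:H5→d13:-→d14:-  best=H5
  add 77.173.56.0/21 -> H1 at depth 21
  ? 239.98.0.162  path d0:-→d1:-→d2:-→d3:-→d4:-→d5:-→d6:-→d7:-→d8:H6→d9:-→d10:-→d11:-→d12:H5→d13:-→d14:-→d15:H5→d16:-  best=H5
  add 132.12.181.128/28 -> H4 at depth 28
  add 239.98.160.0/20 -> H4 at depth 20
  ? 77.173.58.100  path d0:-→d1:-→d2:-→d3:-→d4:-→d5:-→d6:-→d7:-→d8:-→d9:-→d10:-→d11:-→d12:-→d13:-→d14:-→d15:-→d16:-→d17:-→d18:-→d19:-→d20:-→d21:H1  best=H1
  add 132.0.0.0/12 -> H3 at depth 12
  ? 239.96.0.0  path d0:-→d1:-→d2:-→d3:-→d4:-→d5:-→d6:-→d7:-→d8:H6→d9:-→d10:-→d11:-→d12:H5→d13:-→d14:-  best=H5
  add 239.98.160.0/20 -> H1 at depth 20
  add 239.98.162.0/24 -> H1 at depth 24
  ? 239.98.160.58  path d0:-→d1:-→d2:-→d3:-→d4:-→d5:-→d6:-→d7:-→d8:H6→d9:-→d10:-→d11:-→d12:H5→d13:-→d14:-→d15:H5→d16:-→d17:-→d18:-→d19:-→d20:H1→d21:-→d22:-  best=H1
  add 77.173.60.120/32 -> H1 at depth 32
  add 77.173.60.112/28 -> H3 at depth 28
  ? 132.12.181.131  path d0:-→d1:-→d2:-→d3:-→d4:-→d5:-→d6:-→d7:-→d8:-→d9:-→d10:-→d11:-→d12:H3→d13:-→d14:-→d15:-→d16:-→d17:-→d18:-→d19:-→d20:-→d21:-→d22:-→d23:-→d24:-→d25:-→d26:-→d27:-→d28:H4  best=H4
  ? 132.76.181.131  path d0:-→d1:-→d2:-→d3:-→d4:-→d5:-→d6:-→d7:-→d8:-→d9:-  best=no-route
  ? 77.173.60.112  path d0:-→d1:-→d2:-→d3:-→d4:-→d5:-→d6:-→d7:-→d8:-→d9:-→d10:-→d11:-→d12:-→d13:-→d14:-→d15:-→d16:-→d17:-→d18:-→d19:-→d20:-→d21:H1→d22:-→d23:-→d24:-→d25:-→d26:-→d27:-→d28:H3  best=H3
  del 132.12.181.128/28 (clear depth 28)

== LOOKUPS ==
["H1","H5","H5","H5","H5","H1","H5","H1","H4","no-route","H3"]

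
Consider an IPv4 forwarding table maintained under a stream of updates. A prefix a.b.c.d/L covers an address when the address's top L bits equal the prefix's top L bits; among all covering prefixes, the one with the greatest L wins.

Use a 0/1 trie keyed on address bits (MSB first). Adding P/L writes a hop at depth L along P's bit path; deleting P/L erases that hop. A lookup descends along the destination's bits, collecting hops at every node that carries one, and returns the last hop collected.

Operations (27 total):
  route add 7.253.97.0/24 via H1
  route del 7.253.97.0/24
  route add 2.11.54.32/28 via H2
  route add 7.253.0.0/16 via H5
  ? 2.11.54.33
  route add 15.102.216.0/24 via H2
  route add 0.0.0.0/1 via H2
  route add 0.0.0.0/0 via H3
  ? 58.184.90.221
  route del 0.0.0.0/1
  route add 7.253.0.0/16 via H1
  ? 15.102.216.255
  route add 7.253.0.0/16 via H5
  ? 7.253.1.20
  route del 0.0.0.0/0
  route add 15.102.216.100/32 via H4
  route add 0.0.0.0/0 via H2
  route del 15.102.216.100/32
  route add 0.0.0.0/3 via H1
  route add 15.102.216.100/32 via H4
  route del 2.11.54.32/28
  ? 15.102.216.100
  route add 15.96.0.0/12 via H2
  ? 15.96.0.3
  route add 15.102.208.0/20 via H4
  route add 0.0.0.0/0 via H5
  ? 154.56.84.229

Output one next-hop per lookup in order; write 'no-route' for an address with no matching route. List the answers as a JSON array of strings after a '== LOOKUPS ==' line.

Apply in order:
  add 7.253.97.0/24 -> H1 at depth 24
  - 7.253.97.0/24 clear@24
  add 2.11.54.32/28 -> H2 at depth 28
  add 7.253.0.0/16 -> H5 at depth 16
  lookup 2.11.54.33: bits 0000001000001011001101100010 walk d0:-→d1:-→d2:-→d3:-→d4:-→d5:-→d6:-→d7:-→d8:-→d9:-→d10:-→d11:-→d12:-→d13:-→d14:-→d15:-→d16:-→d17:-→d18:-→d19:-→d20:-→d21:-→d22:-→d23:-→d24:-→d25:-→d26:-→d27:-→d28:H2 -> H2
  add 15.102.216.0/24 -> H2 at depth 24
  add 0.0.0.0/1 -> H2 at depth 1
  add 0.0.0.0/0 -> H3 at depth 0
  lookup 58.184.90.221: bits 00 walk d0:H3→d1:H2→d2:- -> H2
  - 0.0.0.0/1 clear@1
  add 7.253.0.0/16 -> H1 at depth 16
  lookup 15.102.216.255: bits 000011110110011011011000 walk d0:H3→d1:-→d2:-→d3:-→d4:-→d5:-→d6:-→d7:-→d8:-→d9:-→d10:-→d11:-→d12:-→d13:-→d14:-→d15:-→d16:-→d17:-→d18:-→d19:-→d20:-→d21:-→d22:-→d23:-→d24:H2 -> H2
  add 7.253.0.0/16 -> H5 at depth 16
  lookup 7.253.1.20: bits 00000111111111010 walk d0:H3→d1:-→d2:-→d3:-→d4:-→d5:-→d6:-→d7:-→d8:-→d9:-→d10:-→d11:-→d12:-→d13:-→d14:-→d15:-→d16:H5→d17:- -> H5
  - 0.0.0.0/0 clear@0
  add 15.102.216.100/32 -> H4 at depth 32
  add 0.0.0.0/0 -> H2 at depth 0
  - 15.102.216.100/32 clear@32
  add 0.0.0.0/3 -> H1 at depth 3
  add 15.102.216.100/32 -> H4 at depth 32
  - 2.11.54.32/28 clear@28
  lookup 15.102.216.100: bits 00001111011001101101100001100100 walk d0:H2→d1:-→d2:-→d3:H1→d4:-→d5:-→d6:-→d7:-→d8:-→d9:-→d10:-→d11:-→d12:-→d13:-→d14:-→d15:-→d16:-→d17:-→d18:-→d19:-→d20:-→d21:-→d22:-→d23:-→d24:H2→d25:-→d26:-→d27:-→d28:-→d29:-→d30:-→d31:-→d32:H4 -> H4
  add 15.96.0.0/12 -> H2 at depth 12
  lookup 15.96.0.3: bits 0000111101100 walk d0:H2→d1:-→d2:-→d3:H1→d4:-→d5:-→d6:-→d7:-→d8:-→d9:-→d10:-→d11:-→d12:H2→d13:- -> H2
  add 15.102.208.0/20 -> H4 at depth 20
  add 0.0.0.0/0 -> H5 at depth 0
  lookup 154.56.84.229: bits ε walk d0:H5 -> H5

== LOOKUPS ==
["H2","H2","H2","H5","H4","H2","H5"]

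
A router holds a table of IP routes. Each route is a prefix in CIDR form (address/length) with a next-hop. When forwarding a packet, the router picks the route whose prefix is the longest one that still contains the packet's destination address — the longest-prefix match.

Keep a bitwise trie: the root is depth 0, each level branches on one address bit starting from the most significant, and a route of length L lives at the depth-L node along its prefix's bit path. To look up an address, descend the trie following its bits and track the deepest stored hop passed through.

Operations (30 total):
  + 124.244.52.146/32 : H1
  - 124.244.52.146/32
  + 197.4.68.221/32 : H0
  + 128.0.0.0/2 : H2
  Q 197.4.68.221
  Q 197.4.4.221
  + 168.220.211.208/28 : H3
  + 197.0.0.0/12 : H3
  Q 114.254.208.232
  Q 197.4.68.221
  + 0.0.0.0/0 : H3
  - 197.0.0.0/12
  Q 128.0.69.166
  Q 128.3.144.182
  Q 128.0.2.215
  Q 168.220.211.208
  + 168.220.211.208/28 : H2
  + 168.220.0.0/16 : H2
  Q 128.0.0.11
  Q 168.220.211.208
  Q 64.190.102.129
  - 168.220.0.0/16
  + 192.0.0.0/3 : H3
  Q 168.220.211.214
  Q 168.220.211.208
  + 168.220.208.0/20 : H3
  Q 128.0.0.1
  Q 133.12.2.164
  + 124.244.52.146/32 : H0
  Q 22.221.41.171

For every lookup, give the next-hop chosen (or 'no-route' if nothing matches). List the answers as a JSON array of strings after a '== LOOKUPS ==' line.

Process each operation:
  add 124.244.52.146/32 -> H1 at depth 32
  del 124.244.52.146/32 (clear depth 32)
  add 197.4.68.221/32 -> H0 at depth 32
  add 128.0.0.0/2 -> H2 at depth 2
  Q 197.4.68.221: descend 11000101000001000100010011011101 ; hops seen [H0] ; pick H0
  Q 197.4.4.221: descend 11000101000001000 ; hops seen [∅] ; pick no-route
  add 168.220.211.208/28 -> H3 at depth 28
  add 197.0.0.0/12 -> H3 at depth 12
  Q 114.254.208.232: descend 0111 ; hops seen [∅] ; pick no-route
  Q 197.4.68.221: descend 11000101000001000100010011011101 ; hops seen [H3,H0] ; pick H0
  add 0.0.0.0/0 -> H3 at depth 0
  del 197.0.0.0/12 (clear depth 12)
  Q 128.0.69.166: descend 10 ; hops seen [H3,H2] ; pick H2
  Q 128.3.144.182: descend 10 ; hops seen [H3,H2] ; pick H2
  Q 128.0.2.215: descend 10 ; hops seen [H3,H2] ; pick H2
  Q 168.220.211.208: descend 1010100011011100110100111101 ; hops seen [H3,H2,H3] ; pick H3
  add 168.220.211.208/28 -> H2 at depth 28
  add 168.220.0.0/16 -> H2 at depth 16
  Q 128.0.0.11: descend 10 ; hops seen [H3,H2] ; pick H2
  Q 168.220.211.208: descend 1010100011011100110100111101 ; hops seen [H3,H2,H2,H2] ; pick H2
  Q 64.190.102.129: descend 01 ; hops seen [H3] ; pick H3
  del 168.220.0.0/16 (clear depth 16)
  add 192.0.0.0/3 -> H3 at depth 3
  Q 168.220.211.214: descend 1010100011011100110100111101 ; hops seen [H3,H2,H2] ; pick H2
  Q 168.220.211.208: descend 1010100011011100110100111101 ; hops seen [H3,H2,H2] ; pick H2
  add 168.220.208.0/20 -> H3 at depth 20
  Q 128.0.0.1: descend 10 ; hops seen [H3,H2] ; pick H2
  Q 133.12.2.164: descend 10 ; hops seen [H3,H2] ; pick H2
  add 124.244.52.146/32 -> H0 at depth 32
  Q 22.221.41.171: descend 0 ; hops seen [H3] ; pick H3

== LOOKUPS ==
["H0","no-route","no-route","H0","H2","H2","H2","H3","H2","H2","H3","H2","H2","H2","H2","H3"]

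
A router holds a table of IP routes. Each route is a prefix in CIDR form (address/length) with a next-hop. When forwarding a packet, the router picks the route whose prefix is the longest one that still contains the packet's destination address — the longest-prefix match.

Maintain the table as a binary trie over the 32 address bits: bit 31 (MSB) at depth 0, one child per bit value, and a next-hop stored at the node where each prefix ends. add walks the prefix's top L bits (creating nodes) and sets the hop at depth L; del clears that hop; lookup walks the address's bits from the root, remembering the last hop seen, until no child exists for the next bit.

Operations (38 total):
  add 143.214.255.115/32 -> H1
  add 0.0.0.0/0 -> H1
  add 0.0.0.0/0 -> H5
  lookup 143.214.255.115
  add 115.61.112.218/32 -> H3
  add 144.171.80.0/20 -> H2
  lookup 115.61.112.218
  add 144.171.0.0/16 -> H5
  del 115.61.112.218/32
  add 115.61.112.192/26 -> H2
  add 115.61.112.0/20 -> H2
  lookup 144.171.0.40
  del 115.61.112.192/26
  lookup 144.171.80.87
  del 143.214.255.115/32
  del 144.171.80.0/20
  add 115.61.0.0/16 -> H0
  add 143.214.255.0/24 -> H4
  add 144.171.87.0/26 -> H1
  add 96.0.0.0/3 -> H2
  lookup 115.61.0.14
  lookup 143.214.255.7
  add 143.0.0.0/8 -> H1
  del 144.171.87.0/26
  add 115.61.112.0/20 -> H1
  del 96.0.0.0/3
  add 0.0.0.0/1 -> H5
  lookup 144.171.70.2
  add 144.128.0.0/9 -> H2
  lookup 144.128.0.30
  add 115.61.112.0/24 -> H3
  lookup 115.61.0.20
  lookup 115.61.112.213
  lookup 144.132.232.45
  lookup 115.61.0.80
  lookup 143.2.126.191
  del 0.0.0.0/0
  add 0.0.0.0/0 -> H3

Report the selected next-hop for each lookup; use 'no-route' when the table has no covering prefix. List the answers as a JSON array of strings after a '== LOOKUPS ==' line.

Apply in order:
  add 143.214.255.115/32 -> H1 at depth 32
  add 0.0.0.0/0 -> H1 at depth 0
  add 0.0.0.0/0 -> H5 at depth 0
  lookup 143.214.255.115: bits 10001111110101101111111101110011 walk d0:H5→d1:-→d2:-→d3:-→d4:-→d5:-→d6:-→d7:-→d8:-→d9:-→d10:-→d11:-→d12:-→d13:-→d14:-→d15:-→d16:-→d17:-→d18:-→d19:-→d20:-→d21:-→d22:-→d23:-→d24:-→d25:-→d26:-→d27:-→d28:-→d29:-→d30:-→d31:-→d32:H1 -> H1
  add 115.61.112.218/32 -> H3 at depth 32
  add 144.171.80.0/20 -> H2 at depth 20
  lookup 115.61.112.218: bits 01110011001111010111000011011010 walk d0:H5→d1:-→d2:-→d3:-→d4:-→d5:-→d6:-→d7:-→d8:-→d9:-→d10:-→d11:-→d12:-→d13:-→d14:-→d15:-→d16:-→d17:-→d18:-→d19:-→d20:-→d21:-→d22:-→d23:-→d24:-→d25:-→d26:-→d27:-→d28:-→d29:-→d30:-→d31:-→d32:H3 -> H3
  add 144.171.0.0/16 -> H5 at depth 16
  - 115.61.112.218/32 clear@32
  add 115.61.112.192/26 -> H2 at depth 26
  add 115.61.112.0/20 -> H2 at depth 20
  lookup 144.171.0.40: bits 10010000101010110 walk d0:H5→d1:-→d2:-→d3:-→d4:-→d5:-→d6:-→d7:-→d8:-→d9:-→d10:-→d11:-→d12:-→d13:-→d14:-→d15:-→d16:H5→d17:- -> H5
  - 115.61.112.192/26 clear@26
  lookup 144.171.80.87: bits 10010000101010110101 walk d0:H5→d1:-→d2:-→d3:-→d4:-→d5:-→d6:-→d7:-→d8:-→d9:-→d10:-→d11:-→d12:-→d13:-→d14:-→d15:-→d16:H5→d17:-→d18:-→d19:-→d20:H2 -> H2
  - 143.214.255.115/32 clear@32
  - 144.171.80.0/20 clear@20
  add 115.61.0.0/16 -> H0 at depth 16
  add 143.214.255.0/24 -> H4 at depth 24
  add 144.171.87.0/26 -> H1 at depth 26
  add 96.0.0.0/3 -> H2 at depth 3
  lookup 115.61.0.14: bits 01110011001111010 walk d0:H5→d1:-→d2:-→d3:H2→d4:-→d5:-→d6:-→d7:-→d8:-→d9:-→d10:-→d11:-→d12:-→d13:-→d14:-→d15:-→d16:H0→d17:- -> H0
  lookup 143.214.255.7: bits 1000111111010110111111110 walk d0:H5→d1:-→d2:-→d3:-→d4:-→d5:-→d6:-→d7:-→d8:-→d9:-→d10:-→d11:-→d12:-→d13:-→d14:-→d15:-→d16:-→d17:-→d18:-→d19:-→d20:-→d21:-→d22:-→d23:-→d24:H4→d25:- -> H4
  add 143.0.0.0/8 -> H1 at depth 8
  - 144.171.87.0/26 clear@26
  add 115.61.112.0/20 -> H1 at depth 20
  - 96.0.0.0/3 clear@3
  add 0.0.0.0/1 -> H5 at depth 1
  lookup 144.171.70.2: bits 1001000010101011010 walk d0:H5→d1:-→d2:-→d3:-→d4:-→d5:-→d6:-→d7:-→d8:-→d9:-→d10:-→d11:-→d12:-→d13:-→d14:-→d15:-→d16:H5→d17:-→d18:-→d19:- -> H5
  add 144.128.0.0/9 -> H2 at depth 9
  lookup 144.128.0.30: bits 1001000010 walk d0:H5→d1:-→d2:-→d3:-→d4:-→d5:-→d6:-→d7:-→d8:-→d9:H2→d10:- -> H2
  add 115.61.112.0/24 -> H3 at depth 24
  lookup 115.61.0.20: bits 01110011001111010 walk d0:H5→d1:H5→d2:-→d3:-→d4:-→d5:-→d6:-→d7:-→d8:-→d9:-→d10:-→d11:-→d12:-→d13:-→d14:-→d15:-→d16:H0→d17:- -> H0
  lookup 115.61.112.213: bits 0111001100111101011100001101 walk d0:H5→d1:H5→d2:-→d3:-→d4:-→d5:-→d6:-→d7:-→d8:-→d9:-→d10:-→d11:-→d12:-→d13:-→d14:-→d15:-→d16:H0→d17:-→d18:-→d19:-→d20:H1→d21:-→d22:-→d23:-→d24:H3→d25:-→d26:-→d27:-→d28:- -> H3
  lookup 144.132.232.45: bits 1001000010 walk d0:H5→d1:-→d2:-→d3:-→d4:-→d5:-→d6:-→d7:-→d8:-→d9:H2→d10:- -> H2
  lookup 115.61.0.80: bits 01110011001111010 walk d0:H5→d1:H5→d2:-→d3:-→d4:-→d5:-→d6:-→d7:-→d8:-→d9:-→d10:-→d11:-→d12:-→d13:-→d14:-→d15:-→d16:H0→d17:- -> H0
  lookup 143.2.126.191: bits 10001111 walk d0:H5→d1:-→d2:-→d3:-→d4:-→d5:-→d6:-→d7:-→d8:H1 -> H1
  - 0.0.0.0/0 clear@0
  add 0.0.0.0/0 -> H3 at depth 0

== LOOKUPS ==
["H1","H3","H5","H2","H0","H4","H5","H2","H0","H3","H2","H0","H1"]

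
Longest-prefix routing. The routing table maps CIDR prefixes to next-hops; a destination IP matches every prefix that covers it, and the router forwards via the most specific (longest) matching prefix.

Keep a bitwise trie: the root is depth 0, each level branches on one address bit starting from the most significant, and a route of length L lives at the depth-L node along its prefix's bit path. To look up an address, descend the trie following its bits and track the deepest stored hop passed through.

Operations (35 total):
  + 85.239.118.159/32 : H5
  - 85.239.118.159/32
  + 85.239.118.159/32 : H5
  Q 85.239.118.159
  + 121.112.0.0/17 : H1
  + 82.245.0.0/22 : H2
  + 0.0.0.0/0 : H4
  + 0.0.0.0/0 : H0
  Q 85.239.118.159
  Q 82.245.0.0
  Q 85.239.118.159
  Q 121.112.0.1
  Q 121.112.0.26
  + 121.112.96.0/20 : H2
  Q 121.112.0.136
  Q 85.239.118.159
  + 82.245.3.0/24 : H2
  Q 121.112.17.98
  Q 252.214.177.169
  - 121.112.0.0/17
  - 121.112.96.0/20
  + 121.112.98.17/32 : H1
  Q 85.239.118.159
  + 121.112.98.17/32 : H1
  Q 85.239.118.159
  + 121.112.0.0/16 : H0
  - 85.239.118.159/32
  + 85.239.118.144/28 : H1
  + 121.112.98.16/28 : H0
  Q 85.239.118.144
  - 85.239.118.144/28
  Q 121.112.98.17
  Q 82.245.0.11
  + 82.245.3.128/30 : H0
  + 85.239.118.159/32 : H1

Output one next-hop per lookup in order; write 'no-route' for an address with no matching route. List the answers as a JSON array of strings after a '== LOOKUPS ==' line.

Trace:
  add 85.239.118.159/32 -> H5 at depth 32
  - 85.239.118.159/32 clear@32
  add 85.239.118.159/32 -> H5 at depth 32
  ? 85.239.118.159  path d0:-→d1:-→d2:-→d3:-→d4:-→d5:-→d6:-→d7:-→d8:-→d9:-→d10:-→d11:-→d12:-→d13:-→d14:-→d15:-→d16:-→d17:-→d18:-→d19:-→d20:-→d21:-→d22:-→d23:-→d24:-→d25:-→d26:-→d27:-→d28:-→d29:-→d30:-→d31:-→d32:H5  best=H5
  add 121.112.0.0/17 -> H1 at depth 17
  add 82.245.0.0/22 -> H2 at depth 22
  add 0.0.0.0/0 -> H4 at depth 0
  add 0.0.0.0/0 -> H0 at depth 0
  ? 85.239.118.159  path d0:H0→d1:-→d2:-→d3:-→d4:-→d5:-→d6:-→d7:-→d8:-→d9:-→d10:-→d11:-→d12:-→d13:-→d14:-→d15:-→d16:-→d17:-→d18:-→d19:-→d20:-→d21:-→d22:-→d23:-→d24:-→d25:-→d26:-→d27:-→d28:-→d29:-→d30:-→d31:-→d32:H5  best=H5
  ? 82.245.0.0  path d0:H0→d1:-→d2:-→d3:-→d4:-→d5:-→d6:-→d7:-→d8:-→d9:-→d10:-→d11:-→d12:-→d13:-→d14:-→d15:-→d16:-→d17:-→d18:-→d19:-→d20:-→d21:-→d22:H2  best=H2
  ? 85.239.118.159  path d0:H0→d1:-→d2:-→d3:-→d4:-→d5:-→d6:-→d7:-→d8:-→d9:-→d10:-→d11:-→d12:-→d13:-→d14:-→d15:-→d16:-→d17:-→d18:-→d19:-→d20:-→d21:-→d22:-→d23:-→d24:-→d25:-→d26:-→d27:-→d28:-→d29:-→d30:-→d31:-→d32:H5  best=H5
  ? 121.112.0.1  path d0:H0→d1:-→d2:-→d3:-→d4:-→d5:-→d6:-→d7:-→d8:-→d9:-→d10:-→d11:-→d12:-→d13:-→d14:-→d15:-→d16:-→d17:H1  best=H1
  ? 121.112.0.26  path d0:H0→d1:-→d2:-→d3:-→d4:-→d5:-→d6:-→d7:-→d8:-→d9:-→d10:-→d11:-→d12:-→d13:-→d14:-→d15:-→d16:-→d17:H1  best=H1
  add 121.112.96.0/20 -> H2 at depth 20
  ? 121.112.0.136  path d0:H0→d1:-→d2:-→d3:-→d4:-→d5:-→d6:-→d7:-→d8:-→d9:-→d10:-→d11:-→d12:-→d13:-→d14:-→d15:-→d16:-→d17:H1  best=H1
  ? 85.239.118.159  path d0:H0→d1:-→d2:-→d3:-→d4:-→d5:-→d6:-→d7:-→d8:-→d9:-→d10:-→d11:-→d12:-→d13:-→d14:-→d15:-→d16:-→d17:-→d18:-→d19:-→d20:-→d21:-→d22:-→d23:-→d24:-→d25:-→d26:-→d27:-→d28:-→d29:-→d30:-→d31:-→d32:H5  best=H5
  add 82.245.3.0/24 -> H2 at depth 24
  ? 121.112.17.98  path d0:H0→d1:-→d2:-→d3:-→d4:-→d5:-→d6:-→d7:-→d8:-→d9:-→d10:-→d11:-→d12:-→d13:-→d14:-→d15:-→d16:-→d17:H1  best=H1
  ? 252.214.177.169  path d0:H0  best=H0
  - 121.112.0.0/17 clear@17
  - 121.112.96.0/20 clear@20
  add 121.112.98.17/32 -> H1 at depth 32
  ? 85.239.118.159  path d0:H0→d1:-→d2:-→d3:-→d4:-→d5:-→d6:-→d7:-→d8:-→d9:-→d10:-→d11:-→d12:-→d13:-→d14:-→d15:-→d16:-→d17:-→d18:-→d19:-→d20:-→d21:-→d22:-→d23:-→d24:-→d25:-→d26:-→d27:-→d28:-→d29:-→d30:-→d31:-→d32:H5  best=H5
  add 121.112.98.17/32 -> H1 at depth 32
  ? 85.239.118.159  path d0:H0→d1:-→d2:-→d3:-→d4:-→d5:-→d6:-→d7:-→d8:-→d9:-→d10:-→d11:-→d12:-→d13:-→d14:-→d15:-→d16:-→d17:-→d18:-→d19:-→d20:-→d21:-→d22:-→d23:-→d24:-→d25:-→d26:-→d27:-→d28:-→d29:-→d30:-→d31:-→d32:H5  best=H5
  add 121.112.0.0/16 -> H0 at depth 16
  - 85.239.118.159/32 clear@32
  add 85.239.118.144/28 -> H1 at depth 28
  add 121.112.98.16/28 -> H0 at depth 28
  ? 85.239.118.144  path d0:H0→d1:-→d2:-→d3:-→d4:-→d5:-→d6:-→d7:-→d8:-→d9:-→d10:-→d11:-→d12:-→d13:-→d14:-→d15:-→d16:-→d17:-→d18:-→d19:-→d20:-→d21:-→d22:-→d23:-→d24:-→d25:-→d26:-→d27:-→d28:H1  best=H1
  - 85.239.118.144/28 clear@28
  ? 121.112.98.17  path d0:H0→d1:-→d2:-→d3:-→d4:-→d5:-→d6:-→d7:-→d8:-→d9:-→d10:-→d11:-→d12:-→d13:-→d14:-→d15:-→d16:H0→d17:-→d18:-→d19:-→d20:-→d21:-→d22:-→d23:-→d24:-→d25:-→d26:-→d27:-→d28:H0→d29:-→d30:-→d31:-→d32:H1  best=H1
  ? 82.245.0.11  path d0:H0→d1:-→d2:-→d3:-→d4:-→d5:-→d6:-→d7:-→d8:-→d9:-→d10:-→d11:-→d12:-→d13:-→d14:-→d15:-→d16:-→d17:-→d18:-→d19:-→d20:-→d21:-→d22:H2  best=H2
  add 82.245.3.128/30 -> H0 at depth 30
  add 85.239.118.159/32 -> H1 at depth 32

== LOOKUPS ==
["H5","H5","H2","H5","H1","H1","H1","H5","H1","H0","H5","H5","H1","H1","H2"]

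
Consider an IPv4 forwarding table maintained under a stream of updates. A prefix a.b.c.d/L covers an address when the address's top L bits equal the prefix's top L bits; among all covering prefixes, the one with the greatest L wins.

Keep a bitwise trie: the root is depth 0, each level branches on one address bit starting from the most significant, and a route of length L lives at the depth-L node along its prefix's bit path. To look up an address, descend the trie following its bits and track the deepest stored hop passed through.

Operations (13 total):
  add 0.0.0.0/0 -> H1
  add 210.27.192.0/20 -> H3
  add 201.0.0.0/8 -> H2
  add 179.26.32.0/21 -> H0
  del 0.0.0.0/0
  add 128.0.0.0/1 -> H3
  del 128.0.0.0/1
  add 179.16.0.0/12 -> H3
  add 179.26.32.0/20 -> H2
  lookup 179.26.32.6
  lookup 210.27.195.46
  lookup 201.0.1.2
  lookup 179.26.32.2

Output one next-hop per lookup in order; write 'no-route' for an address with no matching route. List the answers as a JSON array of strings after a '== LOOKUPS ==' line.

Trace:
  add 0.0.0.0/0 -> H1 at depth 0
  add 210.27.192.0/20 -> H3 at depth 20
  add 201.0.0.0/8 -> H2 at depth 8
  add 179.26.32.0/21 -> H0 at depth 21
  - 0.0.0.0/0 clear@0
  add 128.0.0.0/1 -> H3 at depth 1
  - 128.0.0.0/1 clear@1
  add 179.16.0.0/12 -> H3 at depth 12
  add 179.26.32.0/20 -> H2 at depth 20
  lookup 179.26.32.6: bits 101100110001101000100 walk d0:-→d1:-→d2:-→d3:-→d4:-→d5:-→d6:-→d7:-→d8:-→d9:-→d10:-→d11:-→d12:H3→d13:-→d14:-→d15:-→d16:-→d17:-→d18:-→d19:-→d20:H2→d21:H0 -> H0
  lookup 210.27.195.46: bits 11010010000110111100 walk d0:-→d1:-→d2:-→d3:-→d4:-→d5:-→d6:-→d7:-→d8:-→d9:-→d10:-→d11:-→d12:-→d13:-→d14:-→d15:-→d16:-→d17:-→d18:-→d19:-→d20:H3 -> H3
  lookup 201.0.1.2: bits 11001001 walk d0:-→d1:-→d2:-→d3:-→d4:-→d5:-→d6:-→d7:-→d8:H2 -> H2
  lookup 179.26.32.2: bits 101100110001101000100 walk d0:-→d1:-→d2:-→d3:-→d4:-→d5:-→d6:-→d7:-→d8:-→d9:-→d10:-→d11:-→d12:H3→d13:-→d14:-→d15:-→d16:-→d17:-→d18:-→d19:-→d20:H2→d21:H0 -> H0

== LOOKUPS ==
["H0","H3","H2","H0"]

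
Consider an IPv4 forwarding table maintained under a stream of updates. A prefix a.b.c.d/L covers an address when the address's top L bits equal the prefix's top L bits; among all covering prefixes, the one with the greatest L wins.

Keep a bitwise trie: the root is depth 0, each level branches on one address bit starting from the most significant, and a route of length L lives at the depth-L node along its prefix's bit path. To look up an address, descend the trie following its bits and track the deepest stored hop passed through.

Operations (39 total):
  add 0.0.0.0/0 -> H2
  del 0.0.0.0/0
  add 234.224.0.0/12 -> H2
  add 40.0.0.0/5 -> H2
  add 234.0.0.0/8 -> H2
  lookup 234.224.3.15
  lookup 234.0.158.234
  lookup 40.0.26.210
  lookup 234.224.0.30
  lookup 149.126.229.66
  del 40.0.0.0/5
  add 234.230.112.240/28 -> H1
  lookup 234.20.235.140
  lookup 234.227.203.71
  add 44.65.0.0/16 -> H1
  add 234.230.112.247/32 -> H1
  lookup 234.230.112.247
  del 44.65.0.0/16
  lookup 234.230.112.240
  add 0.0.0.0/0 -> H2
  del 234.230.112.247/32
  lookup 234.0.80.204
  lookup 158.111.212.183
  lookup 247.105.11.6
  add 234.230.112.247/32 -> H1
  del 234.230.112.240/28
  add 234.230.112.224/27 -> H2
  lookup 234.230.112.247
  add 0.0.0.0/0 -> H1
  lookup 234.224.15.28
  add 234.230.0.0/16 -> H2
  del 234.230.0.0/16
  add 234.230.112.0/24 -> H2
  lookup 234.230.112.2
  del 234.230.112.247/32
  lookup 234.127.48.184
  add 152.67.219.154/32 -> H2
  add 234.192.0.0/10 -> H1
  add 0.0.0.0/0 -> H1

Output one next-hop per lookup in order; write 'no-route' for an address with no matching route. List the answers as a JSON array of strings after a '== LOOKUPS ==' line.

Apply in order:
  add 0.0.0.0/0 -> H2 at depth 0
  del 0.0.0.0/0 (clear depth 0)
  add 234.224.0.0/12 -> H2 at depth 12
  add 40.0.0.0/5 -> H2 at depth 5
  add 234.0.0.0/8 -> H2 at depth 8
  lookup 234.224.3.15: bits 111010101110 walk d0:-→d1:-→d2:-→d3:-→d4:-→d5:-→d6:-→d7:-→d8:H2→d9:-→d10:-→d11:-→d12:H2 -> H2
  lookup 234.0.158.234: bits 11101010 walk d0:-→d1:-→d2:-→d3:-→d4:-→d5:-→d6:-→d7:-→d8:H2 -> H2
  lookup 40.0.26.210: bits 00101 walk d0:-→d1:-→d2:-→d3:-→d4:-→d5:H2 -> H2
  lookup 234.224.0.30: bits 111010101110 walk d0:-→d1:-→d2:-→d3:-→d4:-→d5:-→d6:-→d7:-→d8:H2→d9:-→d10:-→d11:-→d12:H2 -> H2
  lookup 149.126.229.66: bits 1 walk d0:-→d1:- -> no-route
  del 40.0.0.0/5 (clear depth 5)
  add 234.230.112.240/28 -> H1 at depth 28
  lookup 234.20.235.140: bits 11101010 walk d0:-→d1:-→d2:-→d3:-→d4:-→d5:-→d6:-→d7:-→d8:H2 -> H2
  lookup 234.227.203.71: bits 1110101011100 walk d0:-→d1:-→d2:-→d3:-→d4:-→d5:-→d6:-→d7:-→d8:H2→d9:-→d10:-→d11:-→d12:H2→d13:- -> H2
  add 44.65.0.0/16 -> H1 at depth 16
  add 234.230.112.247/32 -> H1 at depth 32
  lookup 234.230.112.247: bits 11101010111001100111000011110111 walk d0:-→d1:-→d2:-→d3:-→d4:-→d5:-→d6:-→d7:-→d8:H2→d9:-→d10:-→d11:-→d12:H2→d13:-→d14:-→d15:-→d16:-→d17:-→d18:-→d19:-→d20:-→d21:-→d22:-→d23:-→d24:-→d25:-→d26:-→d27:-→d28:H1→d29:-→d30:-→d31:-→d32:H1 -> H1
  del 44.65.0.0/16 (clear depth 16)
  lookup 234.230.112.240: bits 11101010111001100111000011110 walk d0:-→d1:-→d2:-→d3:-→d4:-→d5:-→d6:-→d7:-→d8:H2→d9:-→d10:-→d11:-→d12:H2→d13:-→d14:-→d15:-→d16:-→d17:-→d18:-→d19:-→d20:-→d21:-→d22:-→d23:-→d24:-→d25:-→d26:-→d27:-→d28:H1→d29:- -> H1
  add 0.0.0.0/0 -> H2 at depth 0
  del 234.230.112.247/32 (clear depth 32)
  lookup 234.0.80.204: bits 11101010 walk d0:H2→d1:-→d2:-→d3:-→d4:-→d5:-→d6:-→d7:-→d8:H2 -> H2
  lookup 158.111.212.183: bits 1 walk d0:H2→d1:- -> H2
  lookup 247.105.11.6: bits 111 walk d0:H2→d1:-→d2:-→d3:- -> H2
  add 234.230.112.247/32 -> H1 at depth 32
  del 234.230.112.240/28 (clear depth 28)
  add 234.230.112.224/27 -> H2 at depth 27
  lookup 234.230.112.247: bits 11101010111001100111000011110111 walk d0:H2→d1:-→d2:-→d3:-→d4:-→d5:-→d6:-→d7:-→d8:H2→d9:-→d10:-→d11:-→d12:H2→d13:-→d14:-→d15:-→d16:-→d17:-→d18:-→d19:-→d20:-→d21:-→d22:-→d23:-→d24:-→d25:-→d26:-→d27:H2→d28:-→d29:-→d30:-→d31:-→d32:H1 -> H1
  add 0.0.0.0/0 -> H1 at depth 0
  lookup 234.224.15.28: bits 1110101011100 walk d0:H1→d1:-→d2:-→d3:-→d4:-→d5:-→d6:-→d7:-→d8:H2→d9:-→d10:-→d11:-→d12:H2→d13:- -> H2
  add 234.230.0.0/16 -> H2 at depth 16
  del 234.230.0.0/16 (clear depth 16)
  add 234.230.112.0/24 -> H2 at depth 24
  lookup 234.230.112.2: bits 111010101110011001110000 walk d0:H1→d1:-→d2:-→d3:-→d4:-→d5:-→d6:-→d7:-→d8:H2→d9:-→d10:-→d11:-→d12:H2→d13:-→d14:-→d15:-→d16:-→d17:-→d18:-→d19:-→d20:-→d21:-→d22:-→d23:-→d24:H2 -> H2
  del 234.230.112.247/32 (clear depth 32)
  lookup 234.127.48.184: bits 11101010 walk d0:H1→d1:-→d2:-→d3:-→d4:-→d5:-→d6:-→d7:-→d8:H2 -> H2
  add 152.67.219.154/32 -> H2 at depth 32
  add 234.192.0.0/10 -> H1 at depth 10
  add 0.0.0.0/0 -> H1 at depth 0

== LOOKUPS ==
["H2","H2","H2","H2","no-route","H2","H2","H1","H1","H2","H2","H2","H1","H2","H2","H2"]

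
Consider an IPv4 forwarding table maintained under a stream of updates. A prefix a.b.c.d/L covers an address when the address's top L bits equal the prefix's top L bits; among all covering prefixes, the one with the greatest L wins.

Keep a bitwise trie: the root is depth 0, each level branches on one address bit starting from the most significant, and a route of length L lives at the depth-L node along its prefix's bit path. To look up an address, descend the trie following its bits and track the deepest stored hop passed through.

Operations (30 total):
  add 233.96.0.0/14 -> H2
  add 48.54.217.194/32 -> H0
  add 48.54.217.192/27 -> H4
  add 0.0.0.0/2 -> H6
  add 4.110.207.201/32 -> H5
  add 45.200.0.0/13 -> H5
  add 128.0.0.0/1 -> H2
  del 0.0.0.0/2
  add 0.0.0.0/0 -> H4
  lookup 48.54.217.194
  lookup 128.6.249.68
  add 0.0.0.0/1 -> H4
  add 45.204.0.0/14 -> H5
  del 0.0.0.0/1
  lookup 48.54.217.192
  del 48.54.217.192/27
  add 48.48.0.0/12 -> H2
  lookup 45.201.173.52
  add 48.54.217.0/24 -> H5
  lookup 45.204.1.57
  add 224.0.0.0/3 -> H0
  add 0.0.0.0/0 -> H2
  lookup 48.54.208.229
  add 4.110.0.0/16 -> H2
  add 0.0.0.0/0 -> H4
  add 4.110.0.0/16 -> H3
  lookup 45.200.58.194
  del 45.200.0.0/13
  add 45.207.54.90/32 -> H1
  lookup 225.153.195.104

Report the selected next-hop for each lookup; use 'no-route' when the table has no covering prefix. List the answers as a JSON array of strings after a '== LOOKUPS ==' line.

Apply in order:
  add 233.96.0.0/14 -> H2 at depth 14
  add 48.54.217.194/32 -> H0 at depth 32
  add 48.54.217.192/27 -> H4 at depth 27
  add 0.0.0.0/2 -> H6 at depth 2
  add 4.110.207.201/32 -> H5 at depth 32
  add 45.200.0.0/13 -> H5 at depth 13
  add 128.0.0.0/1 -> H2 at depth 1
  - 0.0.0.0/2 clear@2
  add 0.0.0.0/0 -> H4 at depth 0
  lookup 48.54.217.194: bits 00110000001101101101100111000010 walk d0:H4→d1:-→d2:-→d3:-→d4:-→d5:-→d6:-→d7:-→d8:-→d9:-→d10:-→d11:-→d12:-→d13:-→d14:-→d15:-→d16:-→d17:-→d18:-→d19:-→d20:-→d21:-→d22:-→d23:-→d24:-→d25:-→d26:-→d27:H4→d28:-→d29:-→d30:-→d31:-→d32:H0 -> H0
  lookup 128.6.249.68: bits 1 walk d0:H4→d1:H2 -> H2
  add 0.0.0.0/1 -> H4 at depth 1
  add 45.204.0.0/14 -> H5 at depth 14
  - 0.0.0.0/1 clear@1
  lookup 48.54.217.192: bits 001100000011011011011001110000 walk d0:H4→d1:-→d2:-→d3:-→d4:-→d5:-→d6:-→d7:-→d8:-→d9:-→d10:-→d11:-→d12:-→d13:-→d14:-→d15:-→d16:-→d17:-→d18:-→d19:-→d20:-→d21:-→d22:-→d23:-→d24:-→d25:-→d26:-→d27:H4→d28:-→d29:-→d30:- -> H4
  - 48.54.217.192/27 clear@27
  add 48.48.0.0/12 -> H2 at depth 12
  lookup 45.201.173.52: bits 0010110111001 walk d0:H4→d1:-→d2:-→d3:-→d4:-→d5:-→d6:-→d7:-→d8:-→d9:-→d10:-→d11:-→d12:-→d13:H5 -> H5
  add 48.54.217.0/24 -> H5 at depth 24
  lookup 45.204.1.57: bits 00101101110011 walk d0:H4→d1:-→d2:-→d3:-→d4:-→d5:-→d6:-→d7:-→d8:-→d9:-→d10:-→d11:-→d12:-→d13:H5→d14:H5 -> H5
  add 224.0.0.0/3 -> H0 at depth 3
  add 0.0.0.0/0 -> H2 at depth 0
  lookup 48.54.208.229: bits 00110000001101101101 walk d0:H2→d1:-→d2:-→d3:-→d4:-→d5:-→d6:-→d7:-→d8:-→d9:-→d10:-→d11:-→d12:H2→d13:-→d14:-→d15:-→d16:-→d17:-→d18:-→d19:-→d20:- -> H2
  add 4.110.0.0/16 -> H2 at depth 16
  add 0.0.0.0/0 -> H4 at depth 0
  add 4.110.0.0/16 -> H3 at depth 16
  lookup 45.200.58.194: bits 0010110111001 walk d0:H4→d1:-→d2:-→d3:-→d4:-→d5:-→d6:-→d7:-→d8:-→d9:-→d10:-→d11:-→d12:-→d13:H5 -> H5
  - 45.200.0.0/13 clear@13
  add 45.207.54.90/32 -> H1 at depth 32
  lookup 225.153.195.104: bits 1110 walk d0:H4→d1:H2→d2:-→d3:H0→d4:- -> H0

== LOOKUPS ==
["H0","H2","H4","H5","H5","H2","H5","H0"]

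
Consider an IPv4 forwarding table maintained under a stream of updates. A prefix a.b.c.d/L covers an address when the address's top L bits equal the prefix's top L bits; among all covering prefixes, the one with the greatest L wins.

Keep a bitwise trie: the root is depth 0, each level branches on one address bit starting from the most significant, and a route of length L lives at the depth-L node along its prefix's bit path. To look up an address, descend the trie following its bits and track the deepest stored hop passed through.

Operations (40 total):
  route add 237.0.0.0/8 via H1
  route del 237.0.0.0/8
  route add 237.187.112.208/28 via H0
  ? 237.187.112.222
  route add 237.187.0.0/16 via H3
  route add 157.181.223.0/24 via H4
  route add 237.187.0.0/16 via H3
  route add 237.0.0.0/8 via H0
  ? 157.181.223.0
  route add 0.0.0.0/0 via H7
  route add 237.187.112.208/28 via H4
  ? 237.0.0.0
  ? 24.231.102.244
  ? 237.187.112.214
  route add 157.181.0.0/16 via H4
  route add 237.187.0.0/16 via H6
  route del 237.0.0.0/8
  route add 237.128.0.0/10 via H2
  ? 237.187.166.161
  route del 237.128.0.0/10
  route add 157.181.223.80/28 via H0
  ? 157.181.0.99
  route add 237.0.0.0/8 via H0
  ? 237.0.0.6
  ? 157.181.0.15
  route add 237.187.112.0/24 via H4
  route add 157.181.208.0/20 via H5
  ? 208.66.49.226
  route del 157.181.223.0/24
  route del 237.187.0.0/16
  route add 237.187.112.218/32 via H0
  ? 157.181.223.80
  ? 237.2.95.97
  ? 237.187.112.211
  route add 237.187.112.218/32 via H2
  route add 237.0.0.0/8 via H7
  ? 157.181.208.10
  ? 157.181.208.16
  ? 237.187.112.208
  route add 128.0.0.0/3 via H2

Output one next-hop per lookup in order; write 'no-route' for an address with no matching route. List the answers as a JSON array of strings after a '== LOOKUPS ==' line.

Trace:
  add 237.0.0.0/8 -> H1 at depth 8
  - 237.0.0.0/8 clear@8
  add 237.187.112.208/28 -> H0 at depth 28
  Q 237.187.112.222: descend 1110110110111011011100001101 ; hops seen [H0] ; pick H0
  add 237.187.0.0/16 -> H3 at depth 16
  add 157.181.223.0/24 -> H4 at depth 24
  add 237.187.0.0/16 -> H3 at depth 16
  add 237.0.0.0/8 -> H0 at depth 8
  Q 157.181.223.0: descend 100111011011010111011111 ; hops seen [H4] ; pick H4
  add 0.0.0.0/0 -> H7 at depth 0
  add 237.187.112.208/28 -> H4 at depth 28
  Q 237.0.0.0: descend 11101101 ; hops seen [H7,H0] ; pick H0
  Q 24.231.102.244: descend ε ; hops seen [H7] ; pick H7
  Q 237.187.112.214: descend 1110110110111011011100001101 ; hops seen [H7,H0,H3,H4] ; pick H4
  add 157.181.0.0/16 -> H4 at depth 16
  add 237.187.0.0/16 -> H6 at depth 16
  - 237.0.0.0/8 clear@8
  add 237.128.0.0/10 -> H2 at depth 10
  Q 237.187.166.161: descend 1110110110111011 ; hops seen [H7,H2,H6] ; pick H6
  - 237.128.0.0/10 clear@10
  add 157.181.223.80/28 -> H0 at depth 28
  Q 157.181.0.99: descend 1001110110110101 ; hops seen [H7,H4] ; pick H4
  add 237.0.0.0/8 -> H0 at depth 8
  Q 237.0.0.6: descend 11101101 ; hops seen [H7,H0] ; pick H0
  Q 157.181.0.15: descend 1001110110110101 ; hops seen [H7,H4] ; pick H4
  add 237.187.112.0/24 -> H4 at depth 24
  add 157.181.208.0/20 -> H5 at depth 20
  Q 208.66.49.226: descend 11 ; hops seen [H7] ; pick H7
  - 157.181.223.0/24 clear@24
  - 237.187.0.0/16 clear@16
  add 237.187.112.218/32 -> H0 at depth 32
  Q 157.181.223.80: descend 1001110110110101110111110101 ; hops seen [H7,H4,H5,H0] ; pick H0
  Q 237.2.95.97: descend 11101101 ; hops seen [H7,H0] ; pick H0
  Q 237.187.112.211: descend 1110110110111011011100001101 ; hops seen [H7,H0,H4,H4] ; pick H4
  add 237.187.112.218/32 -> H2 at depth 32
  add 237.0.0.0/8 -> H7 at depth 8
  Q 157.181.208.10: descend 10011101101101011101 ; hops seen [H7,H4,H5] ; pick H5
  Q 157.181.208.16: descend 10011101101101011101 ; hops seen [H7,H4,H5] ; pick H5
  Q 237.187.112.208: descend 1110110110111011011100001101 ; hops seen [H7,H7,H4,H4] ; pick H4
  add 128.0.0.0/3 -> H2 at depth 3

== LOOKUPS ==
["H0","H4","H0","H7","H4","H6","H4","H0","H4","H7","H0","H0","H4","H5","H5","H4"]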